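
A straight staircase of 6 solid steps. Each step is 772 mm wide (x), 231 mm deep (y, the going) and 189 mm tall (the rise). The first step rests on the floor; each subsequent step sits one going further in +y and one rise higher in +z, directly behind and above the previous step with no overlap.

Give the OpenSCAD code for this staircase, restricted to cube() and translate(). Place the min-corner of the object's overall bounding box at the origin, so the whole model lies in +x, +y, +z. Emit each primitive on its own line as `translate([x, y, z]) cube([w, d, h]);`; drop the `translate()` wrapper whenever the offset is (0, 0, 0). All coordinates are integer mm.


cube([772, 231, 189]);
translate([0, 231, 189]) cube([772, 231, 189]);
translate([0, 462, 378]) cube([772, 231, 189]);
translate([0, 693, 567]) cube([772, 231, 189]);
translate([0, 924, 756]) cube([772, 231, 189]);
translate([0, 1155, 945]) cube([772, 231, 189]);


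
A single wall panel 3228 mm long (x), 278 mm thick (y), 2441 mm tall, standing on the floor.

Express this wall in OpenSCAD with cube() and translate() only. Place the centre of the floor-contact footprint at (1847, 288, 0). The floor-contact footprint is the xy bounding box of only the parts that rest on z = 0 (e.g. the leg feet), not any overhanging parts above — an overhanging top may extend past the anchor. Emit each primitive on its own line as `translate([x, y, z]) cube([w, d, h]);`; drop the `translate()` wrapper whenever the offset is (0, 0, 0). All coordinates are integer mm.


translate([233, 149, 0]) cube([3228, 278, 2441]);


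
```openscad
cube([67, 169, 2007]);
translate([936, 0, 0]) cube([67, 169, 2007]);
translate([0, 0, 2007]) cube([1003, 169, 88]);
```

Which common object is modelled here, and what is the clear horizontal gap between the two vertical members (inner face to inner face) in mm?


A door frame. The clear opening width is 869 mm.

Two 2007 mm tall posts with a header on top — a door frame. The left jamb is 67 mm wide at x = 0; the right jamb starts at x = 936. The clear opening is 936 − 67 = 869 mm.


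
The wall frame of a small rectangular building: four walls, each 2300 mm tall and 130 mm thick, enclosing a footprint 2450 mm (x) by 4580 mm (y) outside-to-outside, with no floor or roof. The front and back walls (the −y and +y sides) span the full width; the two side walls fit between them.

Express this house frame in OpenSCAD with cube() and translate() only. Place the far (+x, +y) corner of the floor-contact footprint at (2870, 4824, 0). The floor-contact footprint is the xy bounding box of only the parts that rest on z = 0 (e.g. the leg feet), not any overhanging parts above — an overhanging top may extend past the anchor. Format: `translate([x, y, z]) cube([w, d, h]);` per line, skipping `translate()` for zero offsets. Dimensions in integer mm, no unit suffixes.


translate([420, 244, 0]) cube([2450, 130, 2300]);
translate([420, 4694, 0]) cube([2450, 130, 2300]);
translate([420, 374, 0]) cube([130, 4320, 2300]);
translate([2740, 374, 0]) cube([130, 4320, 2300]);


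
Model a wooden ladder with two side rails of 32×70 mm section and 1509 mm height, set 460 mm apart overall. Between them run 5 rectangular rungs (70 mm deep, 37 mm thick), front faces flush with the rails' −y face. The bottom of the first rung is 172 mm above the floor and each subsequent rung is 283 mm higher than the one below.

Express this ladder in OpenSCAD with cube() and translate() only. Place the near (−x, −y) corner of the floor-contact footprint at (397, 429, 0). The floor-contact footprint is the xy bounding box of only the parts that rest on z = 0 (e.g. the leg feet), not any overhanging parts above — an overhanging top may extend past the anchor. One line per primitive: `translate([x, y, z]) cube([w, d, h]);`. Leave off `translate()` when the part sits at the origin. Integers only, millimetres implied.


translate([397, 429, 0]) cube([32, 70, 1509]);
translate([825, 429, 0]) cube([32, 70, 1509]);
translate([429, 429, 172]) cube([396, 70, 37]);
translate([429, 429, 455]) cube([396, 70, 37]);
translate([429, 429, 738]) cube([396, 70, 37]);
translate([429, 429, 1021]) cube([396, 70, 37]);
translate([429, 429, 1304]) cube([396, 70, 37]);


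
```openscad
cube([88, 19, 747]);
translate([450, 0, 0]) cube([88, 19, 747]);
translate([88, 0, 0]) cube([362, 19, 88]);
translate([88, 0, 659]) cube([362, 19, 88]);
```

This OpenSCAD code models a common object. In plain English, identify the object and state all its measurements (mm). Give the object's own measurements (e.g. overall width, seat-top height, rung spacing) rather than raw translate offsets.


A rectangular picture frame lying in the x–z plane (depth along y). The opening is 362 mm wide (x) by 571 mm tall (z), surrounded by a border 88 mm wide on all four sides. The frame is 19 mm deep and is made of two full-height vertical stiles with two horizontal rails fitted between them.


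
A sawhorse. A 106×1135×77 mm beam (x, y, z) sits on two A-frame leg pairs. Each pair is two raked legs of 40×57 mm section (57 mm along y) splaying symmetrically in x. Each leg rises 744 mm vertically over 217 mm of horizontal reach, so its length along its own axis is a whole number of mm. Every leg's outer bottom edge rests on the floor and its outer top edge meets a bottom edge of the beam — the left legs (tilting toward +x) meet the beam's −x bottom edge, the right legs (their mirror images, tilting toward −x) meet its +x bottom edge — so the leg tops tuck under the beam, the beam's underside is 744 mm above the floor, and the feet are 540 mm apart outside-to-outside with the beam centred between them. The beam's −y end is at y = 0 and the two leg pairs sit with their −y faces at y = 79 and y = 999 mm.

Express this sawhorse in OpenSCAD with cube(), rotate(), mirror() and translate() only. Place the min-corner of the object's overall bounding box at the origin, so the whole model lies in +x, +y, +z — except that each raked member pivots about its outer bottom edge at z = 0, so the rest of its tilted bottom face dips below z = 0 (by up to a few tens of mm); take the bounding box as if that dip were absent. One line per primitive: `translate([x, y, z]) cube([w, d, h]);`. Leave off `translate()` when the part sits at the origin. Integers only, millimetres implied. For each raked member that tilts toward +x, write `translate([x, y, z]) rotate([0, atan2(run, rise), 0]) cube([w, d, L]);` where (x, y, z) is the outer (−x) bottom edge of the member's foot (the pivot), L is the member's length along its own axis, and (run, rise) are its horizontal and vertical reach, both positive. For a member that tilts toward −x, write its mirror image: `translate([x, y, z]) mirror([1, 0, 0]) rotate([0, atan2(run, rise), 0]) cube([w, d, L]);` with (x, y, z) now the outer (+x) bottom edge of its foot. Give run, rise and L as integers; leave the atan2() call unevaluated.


translate([217, 0, 744]) cube([106, 1135, 77]);
translate([0, 79, 0]) rotate([0, atan2(217, 744), 0]) cube([40, 57, 775]);
translate([540, 79, 0]) mirror([1, 0, 0]) rotate([0, atan2(217, 744), 0]) cube([40, 57, 775]);
translate([0, 999, 0]) rotate([0, atan2(217, 744), 0]) cube([40, 57, 775]);
translate([540, 999, 0]) mirror([1, 0, 0]) rotate([0, atan2(217, 744), 0]) cube([40, 57, 775]);


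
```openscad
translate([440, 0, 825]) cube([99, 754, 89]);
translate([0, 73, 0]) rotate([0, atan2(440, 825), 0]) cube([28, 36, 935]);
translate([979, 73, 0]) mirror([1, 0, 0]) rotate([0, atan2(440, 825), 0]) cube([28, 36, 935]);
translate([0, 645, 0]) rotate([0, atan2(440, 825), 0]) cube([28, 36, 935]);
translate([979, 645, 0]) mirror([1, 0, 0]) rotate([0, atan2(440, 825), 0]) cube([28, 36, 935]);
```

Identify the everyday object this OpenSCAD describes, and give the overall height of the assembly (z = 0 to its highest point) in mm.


A sawhorse. The overall height is 914 mm.

A beam across two mirrored pairs of raked legs — a sawhorse. The beam's underside is at z = 825 (matching the legs' vertical rise in atan2(440, 825)) and the beam is 89 mm tall, so its top is at 825 + 89 = 914 mm. The raked legs top out at the beam's underside, so that is the highest point.


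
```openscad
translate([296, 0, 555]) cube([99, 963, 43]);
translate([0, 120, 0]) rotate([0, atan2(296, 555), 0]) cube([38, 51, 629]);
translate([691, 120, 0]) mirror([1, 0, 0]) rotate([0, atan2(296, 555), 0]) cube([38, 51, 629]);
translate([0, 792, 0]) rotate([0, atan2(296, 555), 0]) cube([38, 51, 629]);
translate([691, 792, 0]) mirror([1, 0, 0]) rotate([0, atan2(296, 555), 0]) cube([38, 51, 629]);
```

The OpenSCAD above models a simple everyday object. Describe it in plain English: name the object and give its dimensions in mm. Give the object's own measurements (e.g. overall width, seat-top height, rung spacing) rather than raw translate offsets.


A sawhorse. A 99×963×43 mm beam (x, y, z) sits on two A-frame leg pairs. Each pair is two raked legs of 38×51 mm section (51 mm along y) splaying symmetrically in x. Each leg rises 555 mm vertically over 296 mm of horizontal reach and is 629 mm long along its own axis. Every leg's outer bottom edge rests on the floor and its outer top edge meets a bottom edge of the beam — the left legs (tilting toward +x) meet the beam's −x bottom edge, the right legs (their mirror images, tilting toward −x) meet its +x bottom edge — so the leg tops tuck under the beam, the beam's underside is 555 mm above the floor, and the feet are 691 mm apart outside-to-outside with the beam centred between them. The two leg pairs are set in 120 mm from either end of the beam.


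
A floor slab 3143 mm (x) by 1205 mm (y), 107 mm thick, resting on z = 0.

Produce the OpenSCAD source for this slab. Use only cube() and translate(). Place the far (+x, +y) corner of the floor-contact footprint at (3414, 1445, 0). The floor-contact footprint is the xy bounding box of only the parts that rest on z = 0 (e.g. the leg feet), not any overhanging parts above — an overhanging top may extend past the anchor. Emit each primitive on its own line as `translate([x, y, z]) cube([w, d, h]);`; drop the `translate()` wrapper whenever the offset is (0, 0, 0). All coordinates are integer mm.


translate([271, 240, 0]) cube([3143, 1205, 107]);


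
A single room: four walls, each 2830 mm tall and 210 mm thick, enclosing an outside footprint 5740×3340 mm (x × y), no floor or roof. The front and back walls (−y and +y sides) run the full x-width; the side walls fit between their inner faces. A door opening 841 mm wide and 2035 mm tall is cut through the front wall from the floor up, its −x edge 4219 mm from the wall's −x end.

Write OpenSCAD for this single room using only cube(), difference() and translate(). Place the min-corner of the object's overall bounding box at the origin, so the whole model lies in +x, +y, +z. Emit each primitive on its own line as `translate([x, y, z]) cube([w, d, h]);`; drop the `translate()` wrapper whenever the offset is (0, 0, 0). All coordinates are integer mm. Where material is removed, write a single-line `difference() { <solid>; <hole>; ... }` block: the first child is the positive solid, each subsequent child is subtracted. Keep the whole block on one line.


difference() { cube([5740, 210, 2830]); translate([4219, 0, 0]) cube([841, 210, 2035]); }
translate([0, 3130, 0]) cube([5740, 210, 2830]);
translate([0, 210, 0]) cube([210, 2920, 2830]);
translate([5530, 210, 0]) cube([210, 2920, 2830]);


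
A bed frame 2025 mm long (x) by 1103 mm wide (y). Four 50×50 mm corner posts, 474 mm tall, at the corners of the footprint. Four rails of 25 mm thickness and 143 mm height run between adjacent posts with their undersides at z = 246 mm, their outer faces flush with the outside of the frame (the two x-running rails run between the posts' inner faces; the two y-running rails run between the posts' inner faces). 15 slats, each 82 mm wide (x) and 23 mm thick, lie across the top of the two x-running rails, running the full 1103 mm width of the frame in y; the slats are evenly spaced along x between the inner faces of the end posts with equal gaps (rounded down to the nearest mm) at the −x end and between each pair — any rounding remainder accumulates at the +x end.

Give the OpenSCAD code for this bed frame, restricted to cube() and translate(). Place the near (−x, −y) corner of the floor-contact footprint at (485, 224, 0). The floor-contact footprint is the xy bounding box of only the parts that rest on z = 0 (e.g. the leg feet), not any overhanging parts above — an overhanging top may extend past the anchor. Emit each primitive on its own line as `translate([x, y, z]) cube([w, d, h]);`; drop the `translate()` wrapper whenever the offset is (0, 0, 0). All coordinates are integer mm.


translate([485, 224, 0]) cube([50, 50, 474]);
translate([485, 1277, 0]) cube([50, 50, 474]);
translate([2460, 224, 0]) cube([50, 50, 474]);
translate([2460, 1277, 0]) cube([50, 50, 474]);
translate([535, 224, 246]) cube([1925, 25, 143]);
translate([535, 1302, 246]) cube([1925, 25, 143]);
translate([485, 274, 246]) cube([25, 1003, 143]);
translate([2485, 274, 246]) cube([25, 1003, 143]);
translate([578, 224, 389]) cube([82, 1103, 23]);
translate([703, 224, 389]) cube([82, 1103, 23]);
translate([828, 224, 389]) cube([82, 1103, 23]);
translate([953, 224, 389]) cube([82, 1103, 23]);
translate([1078, 224, 389]) cube([82, 1103, 23]);
translate([1203, 224, 389]) cube([82, 1103, 23]);
translate([1328, 224, 389]) cube([82, 1103, 23]);
translate([1453, 224, 389]) cube([82, 1103, 23]);
translate([1578, 224, 389]) cube([82, 1103, 23]);
translate([1703, 224, 389]) cube([82, 1103, 23]);
translate([1828, 224, 389]) cube([82, 1103, 23]);
translate([1953, 224, 389]) cube([82, 1103, 23]);
translate([2078, 224, 389]) cube([82, 1103, 23]);
translate([2203, 224, 389]) cube([82, 1103, 23]);
translate([2328, 224, 389]) cube([82, 1103, 23]);


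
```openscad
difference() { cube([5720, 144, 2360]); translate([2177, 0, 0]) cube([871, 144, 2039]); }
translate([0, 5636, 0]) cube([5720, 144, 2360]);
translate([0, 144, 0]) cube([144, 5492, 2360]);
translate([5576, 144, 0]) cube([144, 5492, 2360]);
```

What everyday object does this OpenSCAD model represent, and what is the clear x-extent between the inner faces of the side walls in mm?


A single room. The interior width is 5432 mm.

Four walls enclosing a rectangle with a door in the front wall — a room. Outside width 5720 minus two 144 mm walls gives 5432 mm.


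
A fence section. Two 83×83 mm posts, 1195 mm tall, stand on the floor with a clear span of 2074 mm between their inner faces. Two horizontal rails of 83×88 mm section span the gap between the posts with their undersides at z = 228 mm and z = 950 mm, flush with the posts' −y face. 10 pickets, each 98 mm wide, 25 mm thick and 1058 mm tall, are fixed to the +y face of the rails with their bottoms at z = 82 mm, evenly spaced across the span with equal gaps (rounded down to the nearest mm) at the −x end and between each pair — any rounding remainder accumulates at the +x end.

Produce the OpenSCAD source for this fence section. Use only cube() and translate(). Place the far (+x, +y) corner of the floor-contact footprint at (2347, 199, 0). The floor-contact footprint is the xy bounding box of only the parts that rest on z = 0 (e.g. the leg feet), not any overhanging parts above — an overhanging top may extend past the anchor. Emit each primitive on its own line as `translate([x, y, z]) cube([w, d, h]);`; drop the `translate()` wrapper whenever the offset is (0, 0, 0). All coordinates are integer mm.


translate([107, 116, 0]) cube([83, 83, 1195]);
translate([2264, 116, 0]) cube([83, 83, 1195]);
translate([190, 116, 228]) cube([2074, 83, 88]);
translate([190, 116, 950]) cube([2074, 83, 88]);
translate([289, 199, 82]) cube([98, 25, 1058]);
translate([486, 199, 82]) cube([98, 25, 1058]);
translate([683, 199, 82]) cube([98, 25, 1058]);
translate([880, 199, 82]) cube([98, 25, 1058]);
translate([1077, 199, 82]) cube([98, 25, 1058]);
translate([1274, 199, 82]) cube([98, 25, 1058]);
translate([1471, 199, 82]) cube([98, 25, 1058]);
translate([1668, 199, 82]) cube([98, 25, 1058]);
translate([1865, 199, 82]) cube([98, 25, 1058]);
translate([2062, 199, 82]) cube([98, 25, 1058]);


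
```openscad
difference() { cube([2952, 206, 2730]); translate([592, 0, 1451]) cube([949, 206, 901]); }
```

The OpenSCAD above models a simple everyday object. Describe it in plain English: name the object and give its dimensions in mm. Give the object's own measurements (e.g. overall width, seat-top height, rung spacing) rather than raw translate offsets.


A wall 2952 mm long (x), 206 mm thick (y), 2730 mm tall, with a rectangular window opening cut through it. The opening is 949 mm wide and 901 mm tall; its sill is at z = 1451 mm and its near (−x) edge is 592 mm from the wall's −x end. The opening passes through the full wall thickness.


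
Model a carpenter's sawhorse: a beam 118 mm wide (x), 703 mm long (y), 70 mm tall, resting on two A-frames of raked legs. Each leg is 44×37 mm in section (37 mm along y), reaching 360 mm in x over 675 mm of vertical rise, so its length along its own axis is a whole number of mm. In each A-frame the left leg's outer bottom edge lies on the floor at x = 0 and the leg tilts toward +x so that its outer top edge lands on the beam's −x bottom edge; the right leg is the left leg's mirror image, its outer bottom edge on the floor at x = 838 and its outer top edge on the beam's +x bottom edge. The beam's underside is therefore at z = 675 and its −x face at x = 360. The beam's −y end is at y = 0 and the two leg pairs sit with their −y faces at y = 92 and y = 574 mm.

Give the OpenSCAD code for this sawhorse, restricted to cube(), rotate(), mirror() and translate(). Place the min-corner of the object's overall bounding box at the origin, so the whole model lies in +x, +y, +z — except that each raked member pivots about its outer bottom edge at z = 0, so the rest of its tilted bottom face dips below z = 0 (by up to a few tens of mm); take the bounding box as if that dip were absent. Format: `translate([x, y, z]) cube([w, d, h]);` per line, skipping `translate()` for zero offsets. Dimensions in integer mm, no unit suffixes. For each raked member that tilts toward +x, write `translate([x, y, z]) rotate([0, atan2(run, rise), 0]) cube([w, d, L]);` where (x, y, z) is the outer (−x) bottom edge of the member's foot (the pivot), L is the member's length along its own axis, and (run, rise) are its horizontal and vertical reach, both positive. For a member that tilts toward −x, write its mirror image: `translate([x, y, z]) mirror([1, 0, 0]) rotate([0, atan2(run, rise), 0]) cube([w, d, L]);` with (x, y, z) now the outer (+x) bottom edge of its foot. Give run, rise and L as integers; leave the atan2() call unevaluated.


translate([360, 0, 675]) cube([118, 703, 70]);
translate([0, 92, 0]) rotate([0, atan2(360, 675), 0]) cube([44, 37, 765]);
translate([838, 92, 0]) mirror([1, 0, 0]) rotate([0, atan2(360, 675), 0]) cube([44, 37, 765]);
translate([0, 574, 0]) rotate([0, atan2(360, 675), 0]) cube([44, 37, 765]);
translate([838, 574, 0]) mirror([1, 0, 0]) rotate([0, atan2(360, 675), 0]) cube([44, 37, 765]);


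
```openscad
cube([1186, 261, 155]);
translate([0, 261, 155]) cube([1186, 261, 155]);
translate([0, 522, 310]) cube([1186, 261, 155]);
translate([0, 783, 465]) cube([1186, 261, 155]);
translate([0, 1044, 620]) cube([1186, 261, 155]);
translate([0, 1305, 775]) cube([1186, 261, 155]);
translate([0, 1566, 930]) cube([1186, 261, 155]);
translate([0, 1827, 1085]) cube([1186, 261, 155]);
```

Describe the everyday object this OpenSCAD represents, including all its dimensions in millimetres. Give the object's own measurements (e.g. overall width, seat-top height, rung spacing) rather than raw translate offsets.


A straight staircase of 8 solid steps. Each step is 1186 mm wide (x), 261 mm deep (y, the going) and 155 mm tall (the rise). The first step rests on the floor; each subsequent step sits one going further in +y and one rise higher in +z, directly behind and above the previous step with no overlap.


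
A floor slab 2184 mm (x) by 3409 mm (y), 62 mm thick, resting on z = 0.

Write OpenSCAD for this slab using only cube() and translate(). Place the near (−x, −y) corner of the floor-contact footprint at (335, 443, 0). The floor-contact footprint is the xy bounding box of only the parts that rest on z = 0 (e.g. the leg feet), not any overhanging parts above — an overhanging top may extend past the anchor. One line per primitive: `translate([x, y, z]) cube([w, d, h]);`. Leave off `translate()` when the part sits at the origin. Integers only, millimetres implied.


translate([335, 443, 0]) cube([2184, 3409, 62]);


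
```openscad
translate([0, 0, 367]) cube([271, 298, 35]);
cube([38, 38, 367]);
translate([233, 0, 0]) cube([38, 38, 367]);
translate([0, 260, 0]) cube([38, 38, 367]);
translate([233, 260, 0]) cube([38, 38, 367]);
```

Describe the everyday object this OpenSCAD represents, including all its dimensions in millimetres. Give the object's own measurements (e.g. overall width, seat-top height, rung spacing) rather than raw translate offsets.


A four-legged stool. The seat is a 271×298×35 mm slab whose top surface is at z = 402 mm; four square legs, each 38×38 mm in cross-section, run from the floor (z = 0) to the underside of the seat, each flush with a corner of the seat.


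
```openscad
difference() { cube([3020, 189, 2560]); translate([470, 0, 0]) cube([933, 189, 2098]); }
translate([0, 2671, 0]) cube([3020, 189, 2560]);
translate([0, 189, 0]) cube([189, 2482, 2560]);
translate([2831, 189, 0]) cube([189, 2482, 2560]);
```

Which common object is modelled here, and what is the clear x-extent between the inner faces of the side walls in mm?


A single room. The interior width is 2642 mm.

Four walls enclosing a rectangle with a door in the front wall — a room. Outside width 3020 minus two 189 mm walls gives 2642 mm.


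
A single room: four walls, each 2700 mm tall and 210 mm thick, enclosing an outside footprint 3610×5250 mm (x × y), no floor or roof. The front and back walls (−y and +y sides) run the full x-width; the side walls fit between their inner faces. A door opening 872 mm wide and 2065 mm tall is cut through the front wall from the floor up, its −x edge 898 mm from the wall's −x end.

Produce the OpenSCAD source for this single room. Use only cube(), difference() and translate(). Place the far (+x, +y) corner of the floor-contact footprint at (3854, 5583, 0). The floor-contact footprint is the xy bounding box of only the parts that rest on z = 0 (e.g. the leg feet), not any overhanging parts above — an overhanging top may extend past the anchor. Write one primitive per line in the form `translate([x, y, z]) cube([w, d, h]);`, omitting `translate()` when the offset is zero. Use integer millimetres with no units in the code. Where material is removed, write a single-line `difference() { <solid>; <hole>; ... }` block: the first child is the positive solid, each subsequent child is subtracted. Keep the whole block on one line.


difference() { translate([244, 333, 0]) cube([3610, 210, 2700]); translate([1142, 333, 0]) cube([872, 210, 2065]); }
translate([244, 5373, 0]) cube([3610, 210, 2700]);
translate([244, 543, 0]) cube([210, 4830, 2700]);
translate([3644, 543, 0]) cube([210, 4830, 2700]);


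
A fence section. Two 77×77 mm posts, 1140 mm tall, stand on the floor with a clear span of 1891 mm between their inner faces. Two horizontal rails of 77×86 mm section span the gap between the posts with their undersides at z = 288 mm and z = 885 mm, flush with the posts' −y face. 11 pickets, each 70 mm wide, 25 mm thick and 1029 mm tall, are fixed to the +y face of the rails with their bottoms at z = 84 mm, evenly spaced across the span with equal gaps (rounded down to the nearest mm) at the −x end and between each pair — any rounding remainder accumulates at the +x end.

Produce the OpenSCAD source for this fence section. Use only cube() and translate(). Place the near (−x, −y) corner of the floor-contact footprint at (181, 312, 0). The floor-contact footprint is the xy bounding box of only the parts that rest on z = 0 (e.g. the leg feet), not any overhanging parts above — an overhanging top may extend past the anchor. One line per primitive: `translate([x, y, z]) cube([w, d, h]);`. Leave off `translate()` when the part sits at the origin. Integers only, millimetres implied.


translate([181, 312, 0]) cube([77, 77, 1140]);
translate([2149, 312, 0]) cube([77, 77, 1140]);
translate([258, 312, 288]) cube([1891, 77, 86]);
translate([258, 312, 885]) cube([1891, 77, 86]);
translate([351, 389, 84]) cube([70, 25, 1029]);
translate([514, 389, 84]) cube([70, 25, 1029]);
translate([677, 389, 84]) cube([70, 25, 1029]);
translate([840, 389, 84]) cube([70, 25, 1029]);
translate([1003, 389, 84]) cube([70, 25, 1029]);
translate([1166, 389, 84]) cube([70, 25, 1029]);
translate([1329, 389, 84]) cube([70, 25, 1029]);
translate([1492, 389, 84]) cube([70, 25, 1029]);
translate([1655, 389, 84]) cube([70, 25, 1029]);
translate([1818, 389, 84]) cube([70, 25, 1029]);
translate([1981, 389, 84]) cube([70, 25, 1029]);


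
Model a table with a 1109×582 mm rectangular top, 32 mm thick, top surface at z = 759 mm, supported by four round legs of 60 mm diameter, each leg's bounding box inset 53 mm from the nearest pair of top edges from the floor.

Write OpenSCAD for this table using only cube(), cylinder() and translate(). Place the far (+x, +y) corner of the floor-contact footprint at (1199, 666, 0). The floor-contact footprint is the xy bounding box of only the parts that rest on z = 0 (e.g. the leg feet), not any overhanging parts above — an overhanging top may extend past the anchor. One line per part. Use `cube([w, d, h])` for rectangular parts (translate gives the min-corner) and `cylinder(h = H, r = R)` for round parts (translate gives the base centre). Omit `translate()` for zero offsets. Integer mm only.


translate([143, 137, 727]) cube([1109, 582, 32]);
translate([226, 220, 0]) cylinder(h = 727, r = 30);
translate([1169, 220, 0]) cylinder(h = 727, r = 30);
translate([226, 636, 0]) cylinder(h = 727, r = 30);
translate([1169, 636, 0]) cylinder(h = 727, r = 30);


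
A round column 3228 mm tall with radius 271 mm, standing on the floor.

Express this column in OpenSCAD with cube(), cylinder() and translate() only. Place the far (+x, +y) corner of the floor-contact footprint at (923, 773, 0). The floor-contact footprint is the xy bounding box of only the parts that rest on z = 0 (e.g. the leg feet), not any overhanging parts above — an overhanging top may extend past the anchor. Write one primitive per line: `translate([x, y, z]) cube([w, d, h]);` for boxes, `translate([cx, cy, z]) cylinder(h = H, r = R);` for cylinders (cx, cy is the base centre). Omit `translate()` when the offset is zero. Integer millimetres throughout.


translate([652, 502, 0]) cylinder(h = 3228, r = 271);


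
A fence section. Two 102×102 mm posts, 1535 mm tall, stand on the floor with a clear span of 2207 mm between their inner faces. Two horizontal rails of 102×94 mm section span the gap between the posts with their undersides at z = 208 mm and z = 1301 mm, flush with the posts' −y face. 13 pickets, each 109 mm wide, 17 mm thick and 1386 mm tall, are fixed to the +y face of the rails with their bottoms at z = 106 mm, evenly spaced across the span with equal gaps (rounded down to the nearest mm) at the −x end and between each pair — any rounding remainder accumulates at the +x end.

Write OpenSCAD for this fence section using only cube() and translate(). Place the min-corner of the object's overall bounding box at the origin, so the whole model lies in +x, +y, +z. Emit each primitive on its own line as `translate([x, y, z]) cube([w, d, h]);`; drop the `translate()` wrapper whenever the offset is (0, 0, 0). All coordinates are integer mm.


cube([102, 102, 1535]);
translate([2309, 0, 0]) cube([102, 102, 1535]);
translate([102, 0, 208]) cube([2207, 102, 94]);
translate([102, 0, 1301]) cube([2207, 102, 94]);
translate([158, 102, 106]) cube([109, 17, 1386]);
translate([323, 102, 106]) cube([109, 17, 1386]);
translate([488, 102, 106]) cube([109, 17, 1386]);
translate([653, 102, 106]) cube([109, 17, 1386]);
translate([818, 102, 106]) cube([109, 17, 1386]);
translate([983, 102, 106]) cube([109, 17, 1386]);
translate([1148, 102, 106]) cube([109, 17, 1386]);
translate([1313, 102, 106]) cube([109, 17, 1386]);
translate([1478, 102, 106]) cube([109, 17, 1386]);
translate([1643, 102, 106]) cube([109, 17, 1386]);
translate([1808, 102, 106]) cube([109, 17, 1386]);
translate([1973, 102, 106]) cube([109, 17, 1386]);
translate([2138, 102, 106]) cube([109, 17, 1386]);


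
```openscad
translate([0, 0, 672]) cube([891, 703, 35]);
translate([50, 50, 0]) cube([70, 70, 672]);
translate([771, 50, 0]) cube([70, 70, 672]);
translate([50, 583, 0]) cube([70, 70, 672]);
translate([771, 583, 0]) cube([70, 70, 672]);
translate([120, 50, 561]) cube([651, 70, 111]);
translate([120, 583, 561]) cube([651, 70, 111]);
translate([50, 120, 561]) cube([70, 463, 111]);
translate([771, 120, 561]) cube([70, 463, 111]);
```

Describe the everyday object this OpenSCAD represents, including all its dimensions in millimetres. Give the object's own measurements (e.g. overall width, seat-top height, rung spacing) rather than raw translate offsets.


A table: top 891 mm (x) × 703 mm (y), 35 mm thick, upper face at z = 707 mm, on four 70×70 mm square legs, each inset 50 mm from the nearest pair of top edges from z = 0 to the bottom of the top. Four apron rails, 70 mm thick and 111 mm tall, run between adjacent legs with their top edges flush with the underside of the top and their outer faces flush with the legs' outer faces.


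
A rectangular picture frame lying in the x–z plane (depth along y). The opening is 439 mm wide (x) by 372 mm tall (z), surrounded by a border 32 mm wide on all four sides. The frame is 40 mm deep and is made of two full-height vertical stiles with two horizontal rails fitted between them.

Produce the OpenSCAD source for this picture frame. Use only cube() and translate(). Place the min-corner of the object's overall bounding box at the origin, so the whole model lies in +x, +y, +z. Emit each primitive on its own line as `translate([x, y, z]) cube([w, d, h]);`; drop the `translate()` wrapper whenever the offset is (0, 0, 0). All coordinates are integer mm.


cube([32, 40, 436]);
translate([471, 0, 0]) cube([32, 40, 436]);
translate([32, 0, 0]) cube([439, 40, 32]);
translate([32, 0, 404]) cube([439, 40, 32]);


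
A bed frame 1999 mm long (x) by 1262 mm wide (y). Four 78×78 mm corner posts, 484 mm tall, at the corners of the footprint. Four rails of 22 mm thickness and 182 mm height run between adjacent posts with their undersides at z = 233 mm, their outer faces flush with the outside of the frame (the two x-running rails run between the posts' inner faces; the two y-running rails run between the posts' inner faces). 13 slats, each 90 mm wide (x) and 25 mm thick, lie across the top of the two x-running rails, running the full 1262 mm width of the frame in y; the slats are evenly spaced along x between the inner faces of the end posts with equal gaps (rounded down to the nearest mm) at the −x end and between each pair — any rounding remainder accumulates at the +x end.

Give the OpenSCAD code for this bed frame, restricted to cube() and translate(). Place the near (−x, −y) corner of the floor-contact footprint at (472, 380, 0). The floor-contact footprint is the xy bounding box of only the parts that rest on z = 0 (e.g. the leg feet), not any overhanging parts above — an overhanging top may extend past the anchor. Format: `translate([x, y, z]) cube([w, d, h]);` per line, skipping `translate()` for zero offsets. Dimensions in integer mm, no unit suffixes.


// slat z = rail_z + rail_h = 233 + 182 = 415
// slat gap = ⌊(1843 − 13·90) / 14⌋ = 48
translate([472, 380, 0]) cube([78, 78, 484]);
translate([472, 1564, 0]) cube([78, 78, 484]);
translate([2393, 380, 0]) cube([78, 78, 484]);
translate([2393, 1564, 0]) cube([78, 78, 484]);
translate([550, 380, 233]) cube([1843, 22, 182]);
translate([550, 1620, 233]) cube([1843, 22, 182]);
translate([472, 458, 233]) cube([22, 1106, 182]);
translate([2449, 458, 233]) cube([22, 1106, 182]);
translate([598, 380, 415]) cube([90, 1262, 25]);
translate([736, 380, 415]) cube([90, 1262, 25]);
translate([874, 380, 415]) cube([90, 1262, 25]);
translate([1012, 380, 415]) cube([90, 1262, 25]);
translate([1150, 380, 415]) cube([90, 1262, 25]);
translate([1288, 380, 415]) cube([90, 1262, 25]);
translate([1426, 380, 415]) cube([90, 1262, 25]);
translate([1564, 380, 415]) cube([90, 1262, 25]);
translate([1702, 380, 415]) cube([90, 1262, 25]);
translate([1840, 380, 415]) cube([90, 1262, 25]);
translate([1978, 380, 415]) cube([90, 1262, 25]);
translate([2116, 380, 415]) cube([90, 1262, 25]);
translate([2254, 380, 415]) cube([90, 1262, 25]);


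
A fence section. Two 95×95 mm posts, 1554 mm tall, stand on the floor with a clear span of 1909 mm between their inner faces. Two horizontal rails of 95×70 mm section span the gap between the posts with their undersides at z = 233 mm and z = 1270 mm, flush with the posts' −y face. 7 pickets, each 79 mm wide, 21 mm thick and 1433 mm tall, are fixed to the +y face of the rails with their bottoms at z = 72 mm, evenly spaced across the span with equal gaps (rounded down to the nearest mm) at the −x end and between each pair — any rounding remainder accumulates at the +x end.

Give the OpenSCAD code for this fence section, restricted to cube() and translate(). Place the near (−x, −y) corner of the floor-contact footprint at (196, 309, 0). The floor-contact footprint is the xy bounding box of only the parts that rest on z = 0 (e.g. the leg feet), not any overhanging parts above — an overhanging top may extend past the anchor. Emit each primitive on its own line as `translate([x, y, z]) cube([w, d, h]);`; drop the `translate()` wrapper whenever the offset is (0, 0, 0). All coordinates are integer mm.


translate([196, 309, 0]) cube([95, 95, 1554]);
translate([2200, 309, 0]) cube([95, 95, 1554]);
translate([291, 309, 233]) cube([1909, 95, 70]);
translate([291, 309, 1270]) cube([1909, 95, 70]);
translate([460, 404, 72]) cube([79, 21, 1433]);
translate([708, 404, 72]) cube([79, 21, 1433]);
translate([956, 404, 72]) cube([79, 21, 1433]);
translate([1204, 404, 72]) cube([79, 21, 1433]);
translate([1452, 404, 72]) cube([79, 21, 1433]);
translate([1700, 404, 72]) cube([79, 21, 1433]);
translate([1948, 404, 72]) cube([79, 21, 1433]);


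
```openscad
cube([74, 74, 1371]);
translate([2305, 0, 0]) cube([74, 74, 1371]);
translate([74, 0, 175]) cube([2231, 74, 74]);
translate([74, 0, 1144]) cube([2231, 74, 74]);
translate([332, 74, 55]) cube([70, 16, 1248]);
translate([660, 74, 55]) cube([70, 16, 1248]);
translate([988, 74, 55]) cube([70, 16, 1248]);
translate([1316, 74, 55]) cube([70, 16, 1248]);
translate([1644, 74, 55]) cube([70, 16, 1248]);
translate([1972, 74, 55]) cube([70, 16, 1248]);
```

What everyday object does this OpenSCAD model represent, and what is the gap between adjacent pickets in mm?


A fence section. The picket gap is 258 mm.

Two posts, two rails, 6 pickets — a fence section. Span 2231 mm holds 6 pickets of 70 mm with 7 equal gaps: ⌊(2231 − 6·70) / 7⌋ = 258 mm.


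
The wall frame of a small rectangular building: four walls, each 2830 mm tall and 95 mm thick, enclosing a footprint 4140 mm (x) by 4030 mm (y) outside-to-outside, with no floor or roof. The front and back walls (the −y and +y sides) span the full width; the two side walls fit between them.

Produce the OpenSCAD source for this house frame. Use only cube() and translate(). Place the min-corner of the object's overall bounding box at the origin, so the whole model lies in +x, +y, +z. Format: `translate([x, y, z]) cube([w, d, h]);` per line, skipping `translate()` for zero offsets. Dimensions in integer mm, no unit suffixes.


cube([4140, 95, 2830]);
translate([0, 3935, 0]) cube([4140, 95, 2830]);
translate([0, 95, 0]) cube([95, 3840, 2830]);
translate([4045, 95, 0]) cube([95, 3840, 2830]);


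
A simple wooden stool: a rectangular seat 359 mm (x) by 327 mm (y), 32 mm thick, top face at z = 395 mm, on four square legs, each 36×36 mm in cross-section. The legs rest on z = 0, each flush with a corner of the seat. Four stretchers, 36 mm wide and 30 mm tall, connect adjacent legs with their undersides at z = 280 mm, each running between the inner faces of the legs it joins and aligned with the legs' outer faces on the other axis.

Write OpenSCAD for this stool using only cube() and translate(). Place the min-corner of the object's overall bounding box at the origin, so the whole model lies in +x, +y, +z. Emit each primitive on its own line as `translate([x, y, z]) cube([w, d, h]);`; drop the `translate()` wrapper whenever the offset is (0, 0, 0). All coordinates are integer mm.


translate([0, 0, 363]) cube([359, 327, 32]);
cube([36, 36, 363]);
translate([323, 0, 0]) cube([36, 36, 363]);
translate([0, 291, 0]) cube([36, 36, 363]);
translate([323, 291, 0]) cube([36, 36, 363]);
translate([36, 0, 280]) cube([287, 36, 30]);
translate([36, 291, 280]) cube([287, 36, 30]);
translate([0, 36, 280]) cube([36, 255, 30]);
translate([323, 36, 280]) cube([36, 255, 30]);


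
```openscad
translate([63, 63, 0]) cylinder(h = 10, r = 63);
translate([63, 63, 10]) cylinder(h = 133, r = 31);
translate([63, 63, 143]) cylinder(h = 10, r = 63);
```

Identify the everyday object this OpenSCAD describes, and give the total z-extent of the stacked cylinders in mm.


A spool. The overall height is 153 mm.

Three coaxial cylinders, large–small–large — a spool. Two 10 mm flanges and a 133 mm core give 10 + 133 + 10 = 153 mm.


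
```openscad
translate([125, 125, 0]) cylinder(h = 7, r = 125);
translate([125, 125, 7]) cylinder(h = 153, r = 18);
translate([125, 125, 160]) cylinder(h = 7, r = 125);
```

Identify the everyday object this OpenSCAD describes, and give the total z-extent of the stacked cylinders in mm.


A spool. The overall height is 167 mm.

Three coaxial cylinders, large–small–large — a spool. Two 7 mm flanges and a 153 mm core give 7 + 153 + 7 = 167 mm.


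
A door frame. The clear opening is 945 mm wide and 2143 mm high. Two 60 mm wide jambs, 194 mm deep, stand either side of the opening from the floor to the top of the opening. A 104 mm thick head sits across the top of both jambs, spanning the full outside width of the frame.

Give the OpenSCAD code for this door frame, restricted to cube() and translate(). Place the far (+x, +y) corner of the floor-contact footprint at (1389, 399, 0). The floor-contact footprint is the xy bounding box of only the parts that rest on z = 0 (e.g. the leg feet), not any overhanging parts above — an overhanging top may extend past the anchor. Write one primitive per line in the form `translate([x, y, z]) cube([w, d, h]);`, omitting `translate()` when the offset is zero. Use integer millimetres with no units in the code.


translate([324, 205, 0]) cube([60, 194, 2143]);
translate([1329, 205, 0]) cube([60, 194, 2143]);
translate([324, 205, 2143]) cube([1065, 194, 104]);


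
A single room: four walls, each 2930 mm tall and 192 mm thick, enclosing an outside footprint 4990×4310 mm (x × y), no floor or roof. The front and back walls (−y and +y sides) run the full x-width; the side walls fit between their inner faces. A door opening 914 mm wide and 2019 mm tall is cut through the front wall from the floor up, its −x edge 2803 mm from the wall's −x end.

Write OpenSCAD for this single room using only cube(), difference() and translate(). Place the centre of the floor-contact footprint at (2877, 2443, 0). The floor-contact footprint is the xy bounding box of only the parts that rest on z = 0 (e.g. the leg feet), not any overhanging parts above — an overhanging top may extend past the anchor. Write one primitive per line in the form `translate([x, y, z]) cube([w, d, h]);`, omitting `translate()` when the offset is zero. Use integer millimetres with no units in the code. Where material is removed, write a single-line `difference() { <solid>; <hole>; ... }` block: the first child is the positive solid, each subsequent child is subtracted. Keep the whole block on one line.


difference() { translate([382, 288, 0]) cube([4990, 192, 2930]); translate([3185, 288, 0]) cube([914, 192, 2019]); }
translate([382, 4406, 0]) cube([4990, 192, 2930]);
translate([382, 480, 0]) cube([192, 3926, 2930]);
translate([5180, 480, 0]) cube([192, 3926, 2930]);
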